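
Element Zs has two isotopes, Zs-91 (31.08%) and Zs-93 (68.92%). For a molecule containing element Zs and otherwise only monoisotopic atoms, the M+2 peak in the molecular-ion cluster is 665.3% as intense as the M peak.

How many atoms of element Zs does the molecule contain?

For n independent Zs atoms, I(M+2)/I(M) = n · (abundance Zs-93) / (abundance Zs-91) = n · 0.6892/0.3108.
n = 6.653 × 0.3108/0.6892 = 3.00 ≈ 3

3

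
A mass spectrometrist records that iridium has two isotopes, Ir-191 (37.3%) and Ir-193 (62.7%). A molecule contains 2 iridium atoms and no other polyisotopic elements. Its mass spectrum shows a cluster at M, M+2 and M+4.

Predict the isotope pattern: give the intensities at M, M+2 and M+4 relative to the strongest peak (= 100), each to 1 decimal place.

29.7 : 100.0 : 84.0

The 2 Ir atoms are independent, so intensities follow the terms of (0.373 + 0.627)^2.
P(M) = 0.373^2 = 0.139129
P(M+2) = 2 × 0.373^1 × 0.627^1 = 0.467742
P(M+4) = 0.627^2 = 0.393129
The M+2 peak is largest (0.467742); scaling to 100 gives 29.7 : 100.0 : 84.0.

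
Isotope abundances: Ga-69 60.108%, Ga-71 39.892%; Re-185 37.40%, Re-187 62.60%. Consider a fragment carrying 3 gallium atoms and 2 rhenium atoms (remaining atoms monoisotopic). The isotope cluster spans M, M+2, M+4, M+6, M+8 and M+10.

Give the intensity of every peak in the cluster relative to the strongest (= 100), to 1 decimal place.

Gallium pattern (n=3): 0.2171685 : 0.432386 : 0.2869625 : 0.063483
Rhenium pattern (n=2): 0.139876 : 0.468248 : 0.391876
Convolve the two distributions (both contribute in 2-u steps):
  M: 0.2171685×0.139876 = 0.030377
  M+2: 0.2171685×0.468248 + 0.432386×0.139876 = 0.162169
  M+4: 0.2171685×0.391876 + 0.432386×0.468248 + 0.2869625×0.139876 = 0.327706
  M+6: 0.432386×0.391876 + 0.2869625×0.468248 + 0.063483×0.139876 = 0.312691
  M+8: 0.2869625×0.391876 + 0.063483×0.468248 = 0.142180
  M+10: 0.063483×0.391876 = 0.024877
Scale to base peak (0.327706) = 100: 9.3 : 49.5 : 100.0 : 95.4 : 43.4 : 7.6

9.3 : 49.5 : 100.0 : 95.4 : 43.4 : 7.6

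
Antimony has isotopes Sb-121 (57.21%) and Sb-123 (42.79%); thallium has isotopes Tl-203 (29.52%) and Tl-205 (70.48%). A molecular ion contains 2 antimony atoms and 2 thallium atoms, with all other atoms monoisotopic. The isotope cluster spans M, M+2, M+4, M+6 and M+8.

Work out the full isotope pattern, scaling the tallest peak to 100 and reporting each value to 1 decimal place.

7.5 : 46.8 : 100.0 : 83.6 : 23.8

Antimony pattern (n=2): 0.32729841 : 0.48960318 : 0.18309841
Thallium pattern (n=2): 0.08714304 : 0.41611392 : 0.49674304
Convolve the two distributions (both contribute in 2-u steps):
  M: 0.32729841×0.08714304 = 0.028522
  M+2: 0.32729841×0.41611392 + 0.48960318×0.08714304 = 0.178859
  M+4: 0.32729841×0.49674304 + 0.48960318×0.41611392 + 0.18309841×0.08714304 = 0.382270
  M+6: 0.48960318×0.49674304 + 0.18309841×0.41611392 = 0.319397
  M+8: 0.18309841×0.49674304 = 0.090953
Scale to base peak (0.382270) = 100: 7.5 : 46.8 : 100.0 : 83.6 : 23.8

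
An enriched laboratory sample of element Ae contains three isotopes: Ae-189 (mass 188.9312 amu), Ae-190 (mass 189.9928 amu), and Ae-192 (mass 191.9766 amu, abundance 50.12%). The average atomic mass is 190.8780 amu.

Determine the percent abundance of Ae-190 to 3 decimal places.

39.605%

Let x and y be the fractions of Ae-189 and Ae-190. Then x + y = 1 − 0.5012 = 0.4988 and 188.9312x + 189.9928y = 190.8780 − 0.5012×191.9766 = 94.65932808.
Substituting: 188.9312x + 189.9928(0.4988 − x) = 94.65932808
(188.9312 − 189.9928)x = -0.10908056  ⇒  x = 0.10275, y = 0.39605
Ae-189: 10.275%, Ae-190: 39.605%.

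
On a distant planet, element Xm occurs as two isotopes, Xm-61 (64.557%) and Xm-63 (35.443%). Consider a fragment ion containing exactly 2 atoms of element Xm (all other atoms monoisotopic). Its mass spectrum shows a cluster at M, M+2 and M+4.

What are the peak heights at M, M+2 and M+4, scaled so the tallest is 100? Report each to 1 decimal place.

Each Xm atom is independently Xm-61 (p = 0.64557) or Xm-63 (q = 0.35443); the cluster is the binomial expansion (p + q)^2.
P(M) = 0.64557^2 = 0.416761
P(M+2) = 2 × 0.64557^1 × 0.35443^1 = 0.457619
P(M+4) = 0.35443^2 = 0.125621
The M+2 peak is largest (0.457619); scaling to 100 gives 91.1 : 100.0 : 27.5.

91.1 : 100.0 : 27.5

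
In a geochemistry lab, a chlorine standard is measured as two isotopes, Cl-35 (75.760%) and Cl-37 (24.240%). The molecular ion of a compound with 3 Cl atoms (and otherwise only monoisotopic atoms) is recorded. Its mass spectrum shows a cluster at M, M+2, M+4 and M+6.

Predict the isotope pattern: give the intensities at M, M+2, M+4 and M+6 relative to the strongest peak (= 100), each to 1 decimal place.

Expanding (0.75760 + 0.24240)^3:
P(M) = 0.75760^3 = 0.434830
P(M+2) = 3 × 0.75760^2 × 0.24240^1 = 0.417382
P(M+4) = 3 × 0.75760^1 × 0.24240^2 = 0.133545
P(M+6) = 0.24240^3 = 0.014243
The M peak is largest (0.434830); scaling to 100 gives 100.0 : 96.0 : 30.7 : 3.3.

100.0 : 96.0 : 30.7 : 3.3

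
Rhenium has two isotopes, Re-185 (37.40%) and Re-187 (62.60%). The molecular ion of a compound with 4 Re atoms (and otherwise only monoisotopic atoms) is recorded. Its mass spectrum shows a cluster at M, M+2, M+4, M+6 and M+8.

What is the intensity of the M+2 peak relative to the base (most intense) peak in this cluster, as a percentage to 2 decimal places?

35.69%

Term probabilities: M 0.0196, M+2 0.1310, M+4 0.3289, M+6 0.3670, M+8 0.1536. Base peak = M+6.
P(M+6) = C(4,3) × 0.3740^1 × 0.6260^3 = 4 × 0.3740 × 0.24531438 = 0.366990 (base)
P(M+2) = C(4,1) × 0.3740^3 × 0.6260^1 = 4 × 0.05231362 × 0.6260 = 0.130993
Relative intensity = 0.130993 / 0.366990 × 100 = 35.69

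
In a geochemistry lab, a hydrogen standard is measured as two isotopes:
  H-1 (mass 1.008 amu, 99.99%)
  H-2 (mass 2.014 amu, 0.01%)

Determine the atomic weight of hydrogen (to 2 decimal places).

1.01 amu

Weight each isotope mass by its fractional abundance: 0.9999 × 1.008 + 0.0001 × 2.014
= 1.0079 + 0.0002 = 1.0081 amu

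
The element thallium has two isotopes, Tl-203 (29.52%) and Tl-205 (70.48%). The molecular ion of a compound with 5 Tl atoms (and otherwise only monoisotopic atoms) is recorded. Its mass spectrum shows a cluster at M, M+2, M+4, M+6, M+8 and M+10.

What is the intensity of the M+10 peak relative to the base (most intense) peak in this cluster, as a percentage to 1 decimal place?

Binomial terms of (0.2952 + 0.7048)^5: M 0.0022, M+2 0.0268, M+4 0.1278, M+6 0.3051, M+8 0.3642, M+10 0.1739 → M+8 is the base peak.
P(M+8) = C(5,4) × 0.2952^1 × 0.7048^4 = 5 × 0.2952 × 0.24675365 = 0.364208 (base)
P(M+10) = C(5,5) × 0.2952^0 × 0.7048^5 = 1 × 1.0000 × 0.17391197 = 0.173912
Relative intensity = 0.173912 / 0.364208 × 100 = 47.8

47.8%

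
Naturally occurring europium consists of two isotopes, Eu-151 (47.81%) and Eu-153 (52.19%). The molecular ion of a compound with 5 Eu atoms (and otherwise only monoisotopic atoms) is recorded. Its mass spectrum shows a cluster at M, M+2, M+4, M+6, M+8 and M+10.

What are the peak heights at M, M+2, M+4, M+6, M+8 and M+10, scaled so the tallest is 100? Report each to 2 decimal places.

Each Eu atom is independently Eu-151 (p = 0.4781) or Eu-153 (q = 0.5219); the cluster is the binomial expansion (p + q)^5.
P(M) = 0.4781^5 = 0.024980
P(M+2) = 5 × 0.4781^4 × 0.5219^1 = 0.136343
P(M+4) = 10 × 0.4781^3 × 0.5219^2 = 0.297667
P(M+6) = 10 × 0.4781^2 × 0.5219^3 = 0.324937
P(M+8) = 5 × 0.4781^1 × 0.5219^4 = 0.177353
P(M+10) = 0.5219^5 = 0.038720
The M+6 peak is largest (0.324937); scaling to 100 gives 7.69 : 41.96 : 91.61 : 100.00 : 54.58 : 11.92.

7.69 : 41.96 : 91.61 : 100.00 : 54.58 : 11.92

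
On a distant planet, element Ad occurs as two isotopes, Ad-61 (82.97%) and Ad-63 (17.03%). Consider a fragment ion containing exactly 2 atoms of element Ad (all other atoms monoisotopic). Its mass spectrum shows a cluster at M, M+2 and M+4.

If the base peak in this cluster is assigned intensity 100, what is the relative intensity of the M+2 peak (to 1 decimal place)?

41.1

Binomial terms of (0.8297 + 0.1703)^2: M 0.6884, M+2 0.2826, M+4 0.0290 → M is the base peak.
P(M) = C(2,0) × 0.8297^2 × 0.1703^0 = 1 × 0.68840209 × 1.0000 = 0.688402 (base)
P(M+2) = C(2,1) × 0.8297^1 × 0.1703^1 = 2 × 0.8297 × 0.1703 = 0.282596
Relative intensity = 0.282596 / 0.688402 × 100 = 41.1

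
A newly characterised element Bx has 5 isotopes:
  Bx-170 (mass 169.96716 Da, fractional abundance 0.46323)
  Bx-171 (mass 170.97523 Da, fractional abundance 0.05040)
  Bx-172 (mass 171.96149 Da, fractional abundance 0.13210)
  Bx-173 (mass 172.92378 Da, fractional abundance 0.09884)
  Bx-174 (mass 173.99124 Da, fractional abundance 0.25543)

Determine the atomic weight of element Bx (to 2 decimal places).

The abundance-weighted mean is 0.46323 × 169.96716 + 0.05040 × 170.97523 + 0.13210 × 171.96149 + 0.09884 × 172.92378 + 0.25543 × 173.99124
= 78.733888 + 8.617152 + 22.716113 + 17.091786 + 44.442582 = 171.601521 Da

171.60 Da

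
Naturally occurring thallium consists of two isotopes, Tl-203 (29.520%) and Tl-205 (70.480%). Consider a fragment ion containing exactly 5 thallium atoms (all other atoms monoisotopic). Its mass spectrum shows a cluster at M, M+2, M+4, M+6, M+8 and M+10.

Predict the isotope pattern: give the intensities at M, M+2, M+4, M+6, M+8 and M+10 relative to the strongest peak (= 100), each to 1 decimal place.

Expanding (0.29520 + 0.70480)^5:
P(M) = 0.29520^5 = 0.002242
P(M+2) = 5 × 0.29520^4 × 0.70480^1 = 0.026761
P(M+4) = 10 × 0.29520^3 × 0.70480^2 = 0.127785
P(M+6) = 10 × 0.29520^2 × 0.70480^3 = 0.305092
P(M+8) = 5 × 0.29520^1 × 0.70480^4 = 0.364208
P(M+10) = 0.70480^5 = 0.173912
The M+8 peak is largest (0.364208); scaling to 100 gives 0.6 : 7.3 : 35.1 : 83.8 : 100.0 : 47.8.

0.6 : 7.3 : 35.1 : 83.8 : 100.0 : 47.8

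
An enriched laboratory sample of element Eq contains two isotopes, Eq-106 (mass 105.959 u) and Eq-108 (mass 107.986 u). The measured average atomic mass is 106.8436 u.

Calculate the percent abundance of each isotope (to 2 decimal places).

Eq-106: 56.36%, Eq-108: 43.64%

Let x be the fractional abundance of Eq-106; then Eq-108 has abundance 1 − x.
105.959·x + 107.986·(1 − x) = 106.8436
(105.959 − 107.986)·x = 106.8436 − 107.986
x = -1.1424 / -2.027 = 0.56359 → 56.36% Eq-106, 43.64% Eq-108.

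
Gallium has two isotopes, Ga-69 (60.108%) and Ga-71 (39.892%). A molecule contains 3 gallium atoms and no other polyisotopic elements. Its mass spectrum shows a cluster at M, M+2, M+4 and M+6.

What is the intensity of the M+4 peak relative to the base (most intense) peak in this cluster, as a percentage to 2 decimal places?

66.37%

Term probabilities: M 0.2172, M+2 0.4324, M+4 0.2870, M+6 0.0635. Base peak = M+2.
P(M+2) = C(3,1) × 0.60108^2 × 0.39892^1 = 3 × 0.36129717 × 0.39892 = 0.432386 (base)
P(M+4) = C(3,2) × 0.60108^1 × 0.39892^2 = 3 × 0.60108 × 0.15913717 = 0.286963
Relative intensity = 0.286963 / 0.432386 × 100 = 66.37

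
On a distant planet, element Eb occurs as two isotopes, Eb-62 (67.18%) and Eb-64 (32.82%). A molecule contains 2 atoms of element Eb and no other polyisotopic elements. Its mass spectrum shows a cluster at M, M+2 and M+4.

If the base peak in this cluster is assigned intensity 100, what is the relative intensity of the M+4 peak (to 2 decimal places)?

Binomial terms of (0.6718 + 0.3282)^2: M 0.4513, M+2 0.4410, M+4 0.1077 → M is the base peak.
P(M) = C(2,0) × 0.6718^2 × 0.3282^0 = 1 × 0.45131524 × 1.0000 = 0.451315 (base)
P(M+4) = C(2,2) × 0.6718^0 × 0.3282^2 = 1 × 1.0000 × 0.10771524 = 0.107715
Relative intensity = 0.107715 / 0.451315 × 100 = 23.87

23.87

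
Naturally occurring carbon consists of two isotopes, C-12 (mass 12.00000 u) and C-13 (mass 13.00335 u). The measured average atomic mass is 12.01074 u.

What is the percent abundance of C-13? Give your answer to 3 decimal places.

1.070%

With x = fraction of C-12 (so C-13 is 1 − x):
12.00000·x + 13.00335·(1 − x) = 12.01074
(12.00000 − 13.00335)·x = 12.01074 − 13.00335
x = -0.99261 / -1.00335 = 0.98930 → 98.930% C-12, 1.070% C-13.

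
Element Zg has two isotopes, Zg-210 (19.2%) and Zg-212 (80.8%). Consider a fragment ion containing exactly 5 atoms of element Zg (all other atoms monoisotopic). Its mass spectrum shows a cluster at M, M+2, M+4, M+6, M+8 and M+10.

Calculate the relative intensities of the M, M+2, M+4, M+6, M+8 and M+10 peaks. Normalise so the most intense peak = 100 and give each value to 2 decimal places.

The 5 Zg atoms are independent, so intensities follow the terms of (0.192 + 0.808)^5.
P(M) = 0.192^5 = 0.000261
P(M+2) = 5 × 0.192^4 × 0.808^1 = 0.005490
P(M+4) = 10 × 0.192^3 × 0.808^2 = 0.046209
P(M+6) = 10 × 0.192^2 × 0.808^3 = 0.194463
P(M+8) = 5 × 0.192^1 × 0.808^4 = 0.409182
P(M+10) = 0.808^5 = 0.344395
The M+8 peak is largest (0.409182); scaling to 100 gives 0.06 : 1.34 : 11.29 : 47.52 : 100.00 : 84.17.

0.06 : 1.34 : 11.29 : 47.52 : 100.00 : 84.17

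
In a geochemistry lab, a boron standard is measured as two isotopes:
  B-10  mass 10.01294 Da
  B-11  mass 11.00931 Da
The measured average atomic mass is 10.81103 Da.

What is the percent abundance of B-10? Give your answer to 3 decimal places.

With x = fraction of B-10 (so B-11 is 1 − x):
10.01294·x + 11.00931·(1 − x) = 10.81103
(10.01294 − 11.00931)·x = 10.81103 − 11.00931
x = -0.19828 / -0.99637 = 0.19900 → 19.900% B-10, 80.100% B-11.

19.900%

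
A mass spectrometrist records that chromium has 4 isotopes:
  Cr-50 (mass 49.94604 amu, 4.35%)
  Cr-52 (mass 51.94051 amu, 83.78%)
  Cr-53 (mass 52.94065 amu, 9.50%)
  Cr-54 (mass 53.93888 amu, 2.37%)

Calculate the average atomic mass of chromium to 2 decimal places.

52.00 amu

Weight each isotope mass by its fractional abundance: 0.0435 × 49.94604 + 0.8378 × 51.94051 + 0.0950 × 52.94065 + 0.0237 × 53.93888
= 2.172653 + 43.515759 + 5.029362 + 1.278351 = 51.996125 amu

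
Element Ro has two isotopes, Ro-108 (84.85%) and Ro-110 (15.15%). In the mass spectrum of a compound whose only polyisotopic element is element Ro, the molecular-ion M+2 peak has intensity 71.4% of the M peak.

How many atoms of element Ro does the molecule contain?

4

With n Ro atoms, P(M+2)/P(M) = C(n,1)·p^(n−1)q / p^n = n·q/p = n · 0.1515/0.8485.
n = 0.714 × 0.8485/0.1515 = 4.00 ≈ 4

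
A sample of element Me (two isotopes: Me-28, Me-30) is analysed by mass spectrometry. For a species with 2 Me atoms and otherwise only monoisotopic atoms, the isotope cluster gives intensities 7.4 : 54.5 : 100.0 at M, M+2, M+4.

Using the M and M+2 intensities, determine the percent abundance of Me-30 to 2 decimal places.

If p is the fraction of Me that is Me-28, then I(M+2)/I(M) = [C(2,1)·p^1·(1−p)] / p^2 = 2·(1−p)/p = 54.5/7.4 = 7.3649
(1−p)/p = 7.3649/2 = 3.6824  ⇒  p = 1/(1 + 3.6824) = 0.2136
Me-28: 21.36%, Me-30: 78.64%.

78.64%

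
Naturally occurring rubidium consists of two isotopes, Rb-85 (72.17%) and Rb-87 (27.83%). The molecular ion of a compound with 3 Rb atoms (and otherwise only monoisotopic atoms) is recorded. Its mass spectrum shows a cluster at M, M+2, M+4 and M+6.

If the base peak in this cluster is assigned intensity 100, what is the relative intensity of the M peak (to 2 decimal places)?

Term probabilities: M 0.3759, M+2 0.4349, M+4 0.1677, M+6 0.0216. Base peak = M+2.
P(M+2) = C(3,1) × 0.7217^2 × 0.2783^1 = 3 × 0.52085089 × 0.2783 = 0.434858 (base)
P(M) = C(3,0) × 0.7217^3 × 0.2783^0 = 1 × 0.37589809 × 1.0000 = 0.375898
Relative intensity = 0.375898 / 0.434858 × 100 = 86.44

86.44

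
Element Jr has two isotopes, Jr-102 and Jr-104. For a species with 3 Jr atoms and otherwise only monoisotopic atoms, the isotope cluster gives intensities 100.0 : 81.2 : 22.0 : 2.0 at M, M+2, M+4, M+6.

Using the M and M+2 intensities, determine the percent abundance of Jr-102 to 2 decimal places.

78.70%

Let p = fractional abundance of Jr-102. I(M+2)/I(M) = [C(3,1)·p^2·(1−p)] / p^3 = 3·(1−p)/p = 81.2/100.0 = 0.8120
(1−p)/p = 0.8120/3 = 0.2707  ⇒  p = 1/(1 + 0.2707) = 0.7870
Jr-102: 78.70%, Jr-104: 21.30%.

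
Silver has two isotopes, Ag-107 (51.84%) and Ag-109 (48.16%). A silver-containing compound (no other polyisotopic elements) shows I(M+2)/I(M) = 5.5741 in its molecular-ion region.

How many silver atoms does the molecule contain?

6

The M+2/M ratio from n Ag atoms is n · q/p = n · 0.4816/0.5184.
n = 5.5741 × 0.5184/0.4816 = 6.00 ≈ 6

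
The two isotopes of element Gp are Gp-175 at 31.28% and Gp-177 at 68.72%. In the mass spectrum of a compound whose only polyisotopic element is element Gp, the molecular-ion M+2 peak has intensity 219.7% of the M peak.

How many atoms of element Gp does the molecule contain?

The M+2/M ratio from n Gp atoms is n · q/p = n · 0.6872/0.3128.
n = 2.197 × 0.3128/0.6872 = 1.00 ≈ 1

1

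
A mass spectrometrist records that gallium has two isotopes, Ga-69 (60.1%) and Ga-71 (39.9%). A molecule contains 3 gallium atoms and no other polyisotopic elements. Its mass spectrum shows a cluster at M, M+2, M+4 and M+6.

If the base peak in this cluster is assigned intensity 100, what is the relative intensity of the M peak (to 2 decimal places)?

Term probabilities: M 0.2171, M+2 0.4324, M+4 0.2870, M+6 0.0635. Base peak = M+2.
P(M+2) = C(3,1) × 0.601^2 × 0.399^1 = 3 × 0.361201 × 0.3990 = 0.432358 (base)
P(M) = C(3,0) × 0.601^3 × 0.399^0 = 1 × 0.2170818 × 1.0000 = 0.217082
Relative intensity = 0.217082 / 0.432358 × 100 = 50.21

50.21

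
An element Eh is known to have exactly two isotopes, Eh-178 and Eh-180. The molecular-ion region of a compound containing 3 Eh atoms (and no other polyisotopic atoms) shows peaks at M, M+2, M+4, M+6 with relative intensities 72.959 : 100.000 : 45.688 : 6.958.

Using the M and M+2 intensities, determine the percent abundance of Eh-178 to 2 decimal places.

If p is the fraction of Eh that is Eh-178, then I(M+2)/I(M) = [C(3,1)·p^2·(1−p)] / p^3 = 3·(1−p)/p = 100.000/72.959 = 1.3706
(1−p)/p = 1.3706/3 = 0.4569  ⇒  p = 1/(1 + 0.4569) = 0.6864
Eh-178: 68.64%, Eh-180: 31.36%.

68.64%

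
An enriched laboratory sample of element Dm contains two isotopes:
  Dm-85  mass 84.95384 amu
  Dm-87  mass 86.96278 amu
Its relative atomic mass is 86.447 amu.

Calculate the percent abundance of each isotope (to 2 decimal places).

Dm-85: 25.67%, Dm-87: 74.33%

With x = fraction of Dm-85 (so Dm-87 is 1 − x):
84.95384·x + 86.96278·(1 − x) = 86.447
(84.95384 − 86.96278)·x = 86.447 − 86.96278
x = -0.51578 / -2.00894 = 0.25674 → 25.67% Dm-85, 74.33% Dm-87.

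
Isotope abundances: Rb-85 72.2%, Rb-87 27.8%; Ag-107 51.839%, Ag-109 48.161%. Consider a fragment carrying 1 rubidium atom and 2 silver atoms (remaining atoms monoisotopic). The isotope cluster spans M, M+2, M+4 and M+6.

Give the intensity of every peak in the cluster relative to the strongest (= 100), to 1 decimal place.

Rubidium pattern (n=1): 0.7220 : 0.2780
Silver pattern (n=2): 0.26872819 : 0.49932362 : 0.23194819
Convolve the two distributions (both contribute in 2-u steps):
  M: 0.7220×0.26872819 = 0.194022
  M+2: 0.7220×0.49932362 + 0.2780×0.26872819 = 0.435218
  M+4: 0.7220×0.23194819 + 0.2780×0.49932362 = 0.306279
  M+6: 0.2780×0.23194819 = 0.064482
Scale to base peak (0.435218) = 100: 44.6 : 100.0 : 70.4 : 14.8

44.6 : 100.0 : 70.4 : 14.8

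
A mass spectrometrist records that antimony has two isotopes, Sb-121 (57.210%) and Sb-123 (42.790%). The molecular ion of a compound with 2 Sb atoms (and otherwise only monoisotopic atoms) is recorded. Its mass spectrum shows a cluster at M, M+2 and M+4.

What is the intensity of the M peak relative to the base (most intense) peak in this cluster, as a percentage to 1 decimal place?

Term probabilities: M 0.3273, M+2 0.4896, M+4 0.1831. Base peak = M+2.
P(M+2) = C(2,1) × 0.57210^1 × 0.42790^1 = 2 × 0.5721 × 0.4279 = 0.489603 (base)
P(M) = C(2,0) × 0.57210^2 × 0.42790^0 = 1 × 0.32729841 × 1.0000 = 0.327298
Relative intensity = 0.327298 / 0.489603 × 100 = 66.8

66.8%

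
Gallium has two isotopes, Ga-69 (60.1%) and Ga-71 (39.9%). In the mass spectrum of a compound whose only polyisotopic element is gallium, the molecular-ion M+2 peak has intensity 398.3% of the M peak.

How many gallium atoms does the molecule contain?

The M+2/M ratio from n Ga atoms is n · q/p = n · 0.399/0.601.
n = 3.983 × 0.601/0.399 = 6.00 ≈ 6

6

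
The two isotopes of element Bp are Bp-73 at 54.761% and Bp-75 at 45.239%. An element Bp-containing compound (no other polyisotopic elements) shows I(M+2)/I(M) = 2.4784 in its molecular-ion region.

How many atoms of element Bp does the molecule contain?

With n Bp atoms, P(M+2)/P(M) = C(n,1)·p^(n−1)q / p^n = n·q/p = n · 0.45239/0.54761.
n = 2.4784 × 0.54761/0.45239 = 3.00 ≈ 3

3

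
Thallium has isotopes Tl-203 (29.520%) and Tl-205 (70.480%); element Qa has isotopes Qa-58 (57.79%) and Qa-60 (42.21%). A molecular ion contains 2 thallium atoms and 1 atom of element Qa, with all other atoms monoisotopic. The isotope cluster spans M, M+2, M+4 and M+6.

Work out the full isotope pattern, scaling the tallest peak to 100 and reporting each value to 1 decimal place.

10.9 : 59.9 : 100.0 : 45.3

Thallium pattern (n=2): 0.08714304 : 0.41611392 : 0.49674304
Element Qa pattern (n=1): 0.5779 : 0.4221
Convolve the two distributions (both contribute in 2-u steps):
  M: 0.08714304×0.5779 = 0.050360
  M+2: 0.08714304×0.4221 + 0.41611392×0.5779 = 0.277255
  M+4: 0.41611392×0.4221 + 0.49674304×0.5779 = 0.462709
  M+6: 0.49674304×0.4221 = 0.209675
Scale to base peak (0.462709) = 100: 10.9 : 59.9 : 100.0 : 45.3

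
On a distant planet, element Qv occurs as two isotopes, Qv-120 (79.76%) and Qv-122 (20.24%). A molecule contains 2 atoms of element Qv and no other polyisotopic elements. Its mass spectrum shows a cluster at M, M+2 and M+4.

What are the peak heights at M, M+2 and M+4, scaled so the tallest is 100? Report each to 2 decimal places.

100.00 : 50.75 : 6.44

Expanding (0.7976 + 0.2024)^2:
P(M) = 0.7976^2 = 0.636166
P(M+2) = 2 × 0.7976^1 × 0.2024^1 = 0.322868
P(M+4) = 0.2024^2 = 0.040966
The M peak is largest (0.636166); scaling to 100 gives 100.00 : 50.75 : 6.44.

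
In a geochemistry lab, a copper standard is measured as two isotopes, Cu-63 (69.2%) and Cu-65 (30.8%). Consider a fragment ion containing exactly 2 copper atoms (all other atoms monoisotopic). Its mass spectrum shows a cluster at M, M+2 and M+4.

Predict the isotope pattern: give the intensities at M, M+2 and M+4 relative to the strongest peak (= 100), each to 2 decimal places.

100.00 : 89.02 : 19.81

Expanding (0.692 + 0.308)^2:
P(M) = 0.692^2 = 0.478864
P(M+2) = 2 × 0.692^1 × 0.308^1 = 0.426272
P(M+4) = 0.308^2 = 0.094864
The M peak is largest (0.478864); scaling to 100 gives 100.00 : 89.02 : 19.81.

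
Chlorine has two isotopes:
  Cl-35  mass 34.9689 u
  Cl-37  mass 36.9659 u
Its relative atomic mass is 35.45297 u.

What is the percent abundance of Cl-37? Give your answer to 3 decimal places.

With x = fraction of Cl-35 (so Cl-37 is 1 − x):
34.9689·x + 36.9659·(1 − x) = 35.45297
(34.9689 − 36.9659)·x = 35.45297 − 36.9659
x = -1.51293 / -1.9970 = 0.75760 → 75.760% Cl-35, 24.240% Cl-37.

24.240%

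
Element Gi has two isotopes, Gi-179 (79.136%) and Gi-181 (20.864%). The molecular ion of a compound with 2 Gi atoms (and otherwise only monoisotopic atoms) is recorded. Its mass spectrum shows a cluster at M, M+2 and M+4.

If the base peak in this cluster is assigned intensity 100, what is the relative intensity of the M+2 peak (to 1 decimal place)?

52.7

Binomial terms of (0.79136 + 0.20864)^2: M 0.6263, M+2 0.3302, M+4 0.0435 → M is the base peak.
P(M) = C(2,0) × 0.79136^2 × 0.20864^0 = 1 × 0.62625065 × 1.0000 = 0.626251 (base)
P(M+2) = C(2,1) × 0.79136^1 × 0.20864^1 = 2 × 0.79136 × 0.20864 = 0.330219
Relative intensity = 0.330219 / 0.626251 × 100 = 52.7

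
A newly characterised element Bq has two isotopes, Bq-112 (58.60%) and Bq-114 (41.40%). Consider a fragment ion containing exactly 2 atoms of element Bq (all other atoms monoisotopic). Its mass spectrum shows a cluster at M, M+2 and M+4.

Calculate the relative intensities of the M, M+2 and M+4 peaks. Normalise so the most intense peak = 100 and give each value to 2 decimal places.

70.77 : 100.00 : 35.32

Expanding (0.5860 + 0.4140)^2:
P(M) = 0.5860^2 = 0.343396
P(M+2) = 2 × 0.5860^1 × 0.4140^1 = 0.485208
P(M+4) = 0.4140^2 = 0.171396
The M+2 peak is largest (0.485208); scaling to 100 gives 70.77 : 100.00 : 35.32.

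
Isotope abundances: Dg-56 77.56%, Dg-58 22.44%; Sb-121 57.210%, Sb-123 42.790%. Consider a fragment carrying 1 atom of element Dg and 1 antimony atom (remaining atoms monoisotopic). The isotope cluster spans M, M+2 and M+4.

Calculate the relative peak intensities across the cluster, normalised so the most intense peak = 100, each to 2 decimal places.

Element Dg pattern (n=1): 0.7756 : 0.2244
Antimony pattern (n=1): 0.5721 : 0.4279
Convolve the two distributions (both contribute in 2-u steps):
  M: 0.7756×0.5721 = 0.443721
  M+2: 0.7756×0.4279 + 0.2244×0.5721 = 0.460258
  M+4: 0.2244×0.4279 = 0.096021
Scale to base peak (0.460258) = 100: 96.41 : 100.00 : 20.86

96.41 : 100.00 : 20.86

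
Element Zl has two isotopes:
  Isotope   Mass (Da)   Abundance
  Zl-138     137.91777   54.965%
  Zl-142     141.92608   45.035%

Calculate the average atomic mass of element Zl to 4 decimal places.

Ar = Σ fᵢ·mᵢ = 0.54965 × 137.91777 + 0.45035 × 141.92608
= 75.806502 + 63.916410 = 139.722912 Da

139.7229 Da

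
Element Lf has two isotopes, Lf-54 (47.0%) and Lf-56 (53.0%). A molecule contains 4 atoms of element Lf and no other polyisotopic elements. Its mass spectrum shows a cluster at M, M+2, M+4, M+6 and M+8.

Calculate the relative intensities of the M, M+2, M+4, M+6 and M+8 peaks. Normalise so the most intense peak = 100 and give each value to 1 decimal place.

Each Lf atom is independently Lf-54 (p = 0.470) or Lf-56 (q = 0.530); the cluster is the binomial expansion (p + q)^4.
P(M) = 0.470^4 = 0.048797
P(M+2) = 4 × 0.470^3 × 0.530^1 = 0.220105
P(M+4) = 6 × 0.470^2 × 0.530^2 = 0.372305
P(M+6) = 4 × 0.470^1 × 0.530^3 = 0.279889
P(M+8) = 0.530^4 = 0.078905
The M+4 peak is largest (0.372305); scaling to 100 gives 13.1 : 59.1 : 100.0 : 75.2 : 21.2.

13.1 : 59.1 : 100.0 : 75.2 : 21.2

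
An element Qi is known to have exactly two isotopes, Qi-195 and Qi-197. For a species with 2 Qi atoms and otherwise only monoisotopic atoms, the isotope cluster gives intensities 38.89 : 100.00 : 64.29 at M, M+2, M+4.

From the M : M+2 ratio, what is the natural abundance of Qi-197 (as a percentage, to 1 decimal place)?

Let p = fractional abundance of Qi-195. I(M+2)/I(M) = [C(2,1)·p^1·(1−p)] / p^2 = 2·(1−p)/p = 100.00/38.89 = 2.5714
(1−p)/p = 2.5714/2 = 1.2857  ⇒  p = 1/(1 + 1.2857) = 0.4375
Qi-195: 43.8%, Qi-197: 56.2%.

56.2%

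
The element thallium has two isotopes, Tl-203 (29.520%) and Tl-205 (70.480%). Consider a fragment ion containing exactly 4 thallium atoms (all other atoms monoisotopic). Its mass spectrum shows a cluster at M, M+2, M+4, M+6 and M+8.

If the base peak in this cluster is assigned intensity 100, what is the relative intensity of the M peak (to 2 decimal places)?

Binomial terms of (0.29520 + 0.70480)^4: M 0.0076, M+2 0.0725, M+4 0.2597, M+6 0.4134, M+8 0.2468 → M+6 is the base peak.
P(M+6) = C(4,3) × 0.29520^1 × 0.70480^3 = 4 × 0.2952 × 0.35010449 = 0.413403 (base)
P(M) = C(4,0) × 0.29520^4 × 0.70480^0 = 1 × 0.00759391 × 1.0000 = 0.007594
Relative intensity = 0.007594 / 0.413403 × 100 = 1.84

1.84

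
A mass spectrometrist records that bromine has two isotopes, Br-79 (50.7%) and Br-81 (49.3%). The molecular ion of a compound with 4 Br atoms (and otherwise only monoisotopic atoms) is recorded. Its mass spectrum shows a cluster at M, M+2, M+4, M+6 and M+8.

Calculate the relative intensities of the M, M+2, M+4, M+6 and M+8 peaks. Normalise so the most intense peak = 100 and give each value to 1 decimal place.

17.6 : 68.6 : 100.0 : 64.8 : 15.8

Expanding (0.507 + 0.493)^4:
P(M) = 0.507^4 = 0.066074
P(M+2) = 4 × 0.507^3 × 0.493^1 = 0.256999
P(M+4) = 6 × 0.507^2 × 0.493^2 = 0.374853
P(M+6) = 4 × 0.507^1 × 0.493^3 = 0.243001
P(M+8) = 0.493^4 = 0.059073
The M+4 peak is largest (0.374853); scaling to 100 gives 17.6 : 68.6 : 100.0 : 64.8 : 15.8.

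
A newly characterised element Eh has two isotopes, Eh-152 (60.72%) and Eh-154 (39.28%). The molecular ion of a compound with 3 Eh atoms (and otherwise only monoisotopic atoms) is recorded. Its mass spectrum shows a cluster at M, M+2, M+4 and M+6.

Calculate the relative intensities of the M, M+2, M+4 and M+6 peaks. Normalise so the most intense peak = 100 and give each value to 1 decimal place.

51.5 : 100.0 : 64.7 : 13.9

Each Eh atom is independently Eh-152 (p = 0.6072) or Eh-154 (q = 0.3928); the cluster is the binomial expansion (p + q)^3.
P(M) = 0.6072^3 = 0.223870
P(M+2) = 3 × 0.6072^2 × 0.3928^1 = 0.434466
P(M+4) = 3 × 0.6072^1 × 0.3928^2 = 0.281058
P(M+6) = 0.3928^3 = 0.060606
The M+2 peak is largest (0.434466); scaling to 100 gives 51.5 : 100.0 : 64.7 : 13.9.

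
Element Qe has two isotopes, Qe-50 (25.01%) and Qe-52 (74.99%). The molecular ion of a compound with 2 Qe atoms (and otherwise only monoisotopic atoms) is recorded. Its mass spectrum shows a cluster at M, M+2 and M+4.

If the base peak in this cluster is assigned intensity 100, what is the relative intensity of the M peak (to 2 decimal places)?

11.12

Binomial terms of (0.2501 + 0.7499)^2: M 0.0626, M+2 0.3751, M+4 0.5624 → M+4 is the base peak.
P(M+4) = C(2,2) × 0.2501^0 × 0.7499^2 = 1 × 1.0000 × 0.56235001 = 0.562350 (base)
P(M) = C(2,0) × 0.2501^2 × 0.7499^0 = 1 × 0.06255001 × 1.0000 = 0.062550
Relative intensity = 0.062550 / 0.562350 × 100 = 11.12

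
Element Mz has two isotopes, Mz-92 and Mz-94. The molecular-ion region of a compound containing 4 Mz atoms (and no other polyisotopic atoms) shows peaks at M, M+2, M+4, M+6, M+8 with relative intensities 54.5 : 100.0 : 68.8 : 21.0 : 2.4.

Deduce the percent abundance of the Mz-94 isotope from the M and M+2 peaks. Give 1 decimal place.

If p is the fraction of Mz that is Mz-92, then I(M+2)/I(M) = [C(4,1)·p^3·(1−p)] / p^4 = 4·(1−p)/p = 100.0/54.5 = 1.8349
(1−p)/p = 1.8349/4 = 0.4587  ⇒  p = 1/(1 + 0.4587) = 0.6855
Mz-92: 68.6%, Mz-94: 31.4%.

31.4%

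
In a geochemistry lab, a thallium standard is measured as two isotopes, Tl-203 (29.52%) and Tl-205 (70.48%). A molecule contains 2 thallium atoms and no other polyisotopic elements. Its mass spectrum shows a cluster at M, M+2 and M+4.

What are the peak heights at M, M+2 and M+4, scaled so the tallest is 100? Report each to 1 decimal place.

17.5 : 83.8 : 100.0

The 2 Tl atoms are independent, so intensities follow the terms of (0.2952 + 0.7048)^2.
P(M) = 0.2952^2 = 0.087143
P(M+2) = 2 × 0.2952^1 × 0.7048^1 = 0.416114
P(M+4) = 0.7048^2 = 0.496743
The M+4 peak is largest (0.496743); scaling to 100 gives 17.5 : 83.8 : 100.0.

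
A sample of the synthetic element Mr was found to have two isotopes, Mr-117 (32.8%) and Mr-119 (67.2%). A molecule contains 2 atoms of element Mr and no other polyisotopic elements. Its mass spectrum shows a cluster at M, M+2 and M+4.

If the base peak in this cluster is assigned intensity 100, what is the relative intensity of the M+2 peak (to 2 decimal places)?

97.62

Binomial terms of (0.328 + 0.672)^2: M 0.1076, M+2 0.4408, M+4 0.4516 → M+4 is the base peak.
P(M+4) = C(2,2) × 0.328^0 × 0.672^2 = 1 × 1.0000 × 0.451584 = 0.451584 (base)
P(M+2) = C(2,1) × 0.328^1 × 0.672^1 = 2 × 0.3280 × 0.6720 = 0.440832
Relative intensity = 0.440832 / 0.451584 × 100 = 97.62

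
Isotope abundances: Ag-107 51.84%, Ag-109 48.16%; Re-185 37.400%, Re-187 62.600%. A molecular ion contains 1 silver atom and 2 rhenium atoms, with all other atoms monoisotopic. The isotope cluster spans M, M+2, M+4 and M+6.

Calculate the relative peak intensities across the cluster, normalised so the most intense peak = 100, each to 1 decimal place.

Silver pattern (n=1): 0.5184 : 0.4816
Rhenium pattern (n=2): 0.139876 : 0.468248 : 0.391876
Convolve the two distributions (both contribute in 2-u steps):
  M: 0.5184×0.139876 = 0.072512
  M+2: 0.5184×0.468248 + 0.4816×0.139876 = 0.310104
  M+4: 0.5184×0.391876 + 0.4816×0.468248 = 0.428657
  M+6: 0.4816×0.391876 = 0.188727
Scale to base peak (0.428657) = 100: 16.9 : 72.3 : 100.0 : 44.0

16.9 : 72.3 : 100.0 : 44.0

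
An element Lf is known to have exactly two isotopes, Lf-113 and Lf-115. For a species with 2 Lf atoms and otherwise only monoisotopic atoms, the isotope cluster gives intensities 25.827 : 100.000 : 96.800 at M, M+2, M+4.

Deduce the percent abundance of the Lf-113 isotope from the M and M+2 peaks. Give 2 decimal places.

Let p = fractional abundance of Lf-113. I(M+2)/I(M) = [C(2,1)·p^1·(1−p)] / p^2 = 2·(1−p)/p = 100.000/25.827 = 3.8719
(1−p)/p = 3.8719/2 = 1.9360  ⇒  p = 1/(1 + 1.9360) = 0.3406
Lf-113: 34.06%, Lf-115: 65.94%.

34.06%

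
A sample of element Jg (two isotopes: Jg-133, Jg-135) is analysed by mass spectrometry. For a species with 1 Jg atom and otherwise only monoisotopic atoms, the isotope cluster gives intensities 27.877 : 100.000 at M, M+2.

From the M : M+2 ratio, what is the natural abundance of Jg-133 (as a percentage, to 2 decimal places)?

Let p = fractional abundance of Jg-133. I(M+2)/I(M) = [C(1,1)·p^0·(1−p)] / p^1 = 1·(1−p)/p = 100.000/27.877 = 3.5872
(1−p)/p = 3.5872/1 = 3.5872  ⇒  p = 1/(1 + 3.5872) = 0.2180
Jg-133: 21.80%, Jg-135: 78.20%.

21.80%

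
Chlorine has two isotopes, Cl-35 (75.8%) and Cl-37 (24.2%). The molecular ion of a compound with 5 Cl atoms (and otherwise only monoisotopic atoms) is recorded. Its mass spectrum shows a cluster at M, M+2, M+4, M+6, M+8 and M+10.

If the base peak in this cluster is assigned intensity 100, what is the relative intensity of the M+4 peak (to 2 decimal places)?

Term probabilities: M 0.2502, M+2 0.3994, M+4 0.2551, M+6 0.0814, M+8 0.0130, M+10 0.0008. Base peak = M+2.
P(M+2) = C(5,1) × 0.758^4 × 0.242^1 = 5 × 0.33012379 × 0.2420 = 0.399450 (base)
P(M+4) = C(5,2) × 0.758^3 × 0.242^2 = 10 × 0.43551951 × 0.058564 = 0.255058
Relative intensity = 0.255058 / 0.399450 × 100 = 63.85

63.85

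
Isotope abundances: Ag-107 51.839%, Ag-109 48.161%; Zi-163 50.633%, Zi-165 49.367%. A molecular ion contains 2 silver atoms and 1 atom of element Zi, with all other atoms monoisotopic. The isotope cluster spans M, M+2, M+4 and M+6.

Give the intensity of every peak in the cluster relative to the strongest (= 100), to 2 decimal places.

35.30 : 100.00 : 94.41 : 29.70

Silver pattern (n=2): 0.26872819 : 0.49932362 : 0.23194819
Element Zi pattern (n=1): 0.50633 : 0.49367
Convolve the two distributions (both contribute in 2-u steps):
  M: 0.26872819×0.50633 = 0.136065
  M+2: 0.26872819×0.49367 + 0.49932362×0.50633 = 0.385486
  M+4: 0.49932362×0.49367 + 0.23194819×0.50633 = 0.363943
  M+6: 0.23194819×0.49367 = 0.114506
Scale to base peak (0.385486) = 100: 35.30 : 100.00 : 94.41 : 29.70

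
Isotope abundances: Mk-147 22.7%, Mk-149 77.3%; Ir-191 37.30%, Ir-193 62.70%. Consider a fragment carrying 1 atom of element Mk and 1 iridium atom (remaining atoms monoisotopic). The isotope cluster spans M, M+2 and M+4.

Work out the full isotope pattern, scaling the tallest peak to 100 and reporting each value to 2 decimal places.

Element Mk pattern (n=1): 0.2270 : 0.7730
Iridium pattern (n=1): 0.3730 : 0.6270
Convolve the two distributions (both contribute in 2-u steps):
  M: 0.2270×0.3730 = 0.084671
  M+2: 0.2270×0.6270 + 0.7730×0.3730 = 0.430658
  M+4: 0.7730×0.6270 = 0.484671
Scale to base peak (0.484671) = 100: 17.47 : 88.86 : 100.00

17.47 : 88.86 : 100.00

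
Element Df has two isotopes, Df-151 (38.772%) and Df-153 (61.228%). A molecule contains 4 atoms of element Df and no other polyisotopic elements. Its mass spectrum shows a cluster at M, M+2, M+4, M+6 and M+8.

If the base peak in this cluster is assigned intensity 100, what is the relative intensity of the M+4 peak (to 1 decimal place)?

Binomial terms of (0.38772 + 0.61228)^4: M 0.0226, M+2 0.1427, M+4 0.3381, M+6 0.3560, M+8 0.1405 → M+6 is the base peak.
P(M+6) = C(4,3) × 0.38772^1 × 0.61228^3 = 4 × 0.38772 × 0.22953569 = 0.355982 (base)
P(M+4) = C(4,2) × 0.38772^2 × 0.61228^2 = 6 × 0.1503268 × 0.3748868 = 0.338133
Relative intensity = 0.338133 / 0.355982 × 100 = 95.0

95.0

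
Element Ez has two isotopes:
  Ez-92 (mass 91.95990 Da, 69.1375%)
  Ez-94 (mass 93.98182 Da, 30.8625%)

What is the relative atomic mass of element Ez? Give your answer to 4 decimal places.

92.5839 Da

The abundance-weighted mean is 0.691375 × 91.95990 + 0.308625 × 93.98182
= 63.578776 + 29.005139 = 92.583915 Da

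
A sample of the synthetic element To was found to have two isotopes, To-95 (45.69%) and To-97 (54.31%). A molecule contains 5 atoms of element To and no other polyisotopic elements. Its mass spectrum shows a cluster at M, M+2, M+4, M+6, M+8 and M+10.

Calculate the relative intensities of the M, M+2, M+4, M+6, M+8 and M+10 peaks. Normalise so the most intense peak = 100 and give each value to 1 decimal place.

Expanding (0.4569 + 0.5431)^5:
P(M) = 0.4569^5 = 0.019912
P(M+2) = 5 × 0.4569^4 × 0.5431^1 = 0.118341
P(M+4) = 10 × 0.4569^3 × 0.5431^2 = 0.281335
P(M+6) = 10 × 0.4569^2 × 0.5431^3 = 0.334412
P(M+8) = 5 × 0.4569^1 × 0.5431^4 = 0.198751
P(M+10) = 0.5431^5 = 0.047250
The M+6 peak is largest (0.334412); scaling to 100 gives 6.0 : 35.4 : 84.1 : 100.0 : 59.4 : 14.1.

6.0 : 35.4 : 84.1 : 100.0 : 59.4 : 14.1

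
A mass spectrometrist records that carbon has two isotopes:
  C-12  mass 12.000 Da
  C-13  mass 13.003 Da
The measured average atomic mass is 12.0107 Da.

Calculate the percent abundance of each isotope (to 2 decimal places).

With x = fraction of C-12 (so C-13 is 1 − x):
12.000·x + 13.003·(1 − x) = 12.0107
(12.000 − 13.003)·x = 12.0107 − 13.003
x = -0.9923 / -1.003 = 0.98933 → 98.93% C-12, 1.07% C-13.

C-12: 98.93%, C-13: 1.07%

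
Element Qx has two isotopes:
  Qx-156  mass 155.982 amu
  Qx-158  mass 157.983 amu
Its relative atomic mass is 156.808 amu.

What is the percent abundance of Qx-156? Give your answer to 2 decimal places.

Let x be the fractional abundance of Qx-156; then Qx-158 has abundance 1 − x.
155.982·x + 157.983·(1 − x) = 156.808
(155.982 − 157.983)·x = 156.808 − 157.983
x = -1.175 / -2.001 = 0.58721 → 58.72% Qx-156, 41.28% Qx-158.

58.72%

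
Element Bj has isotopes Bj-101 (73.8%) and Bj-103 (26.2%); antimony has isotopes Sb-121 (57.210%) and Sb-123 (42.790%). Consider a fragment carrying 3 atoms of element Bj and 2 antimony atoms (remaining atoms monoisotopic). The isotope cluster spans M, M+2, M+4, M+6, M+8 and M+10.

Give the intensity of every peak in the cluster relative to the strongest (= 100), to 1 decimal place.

Element Bj pattern (n=3): 0.40194727 : 0.42809018 : 0.15197782 : 0.01798473
Antimony pattern (n=2): 0.32729841 : 0.48960318 : 0.18309841
Convolve the two distributions (both contribute in 2-u steps):
  M: 0.40194727×0.32729841 = 0.131557
  M+2: 0.40194727×0.48960318 + 0.42809018×0.32729841 = 0.336908
  M+4: 0.40194727×0.18309841 + 0.42809018×0.48960318 + 0.15197782×0.32729841 = 0.332932
  M+6: 0.42809018×0.18309841 + 0.15197782×0.48960318 + 0.01798473×0.32729841 = 0.158678
  M+8: 0.15197782×0.18309841 + 0.01798473×0.48960318 = 0.036632
  M+10: 0.01798473×0.18309841 = 0.003293
Scale to base peak (0.336908) = 100: 39.0 : 100.0 : 98.8 : 47.1 : 10.9 : 1.0

39.0 : 100.0 : 98.8 : 47.1 : 10.9 : 1.0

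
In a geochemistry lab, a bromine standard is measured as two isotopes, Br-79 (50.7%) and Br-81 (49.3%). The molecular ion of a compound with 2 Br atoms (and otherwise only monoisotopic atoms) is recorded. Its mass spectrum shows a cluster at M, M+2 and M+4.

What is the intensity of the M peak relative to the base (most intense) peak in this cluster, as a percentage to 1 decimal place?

Term probabilities: M 0.2570, M+2 0.4999, M+4 0.2430. Base peak = M+2.
P(M+2) = C(2,1) × 0.507^1 × 0.493^1 = 2 × 0.5070 × 0.4930 = 0.499902 (base)
P(M) = C(2,0) × 0.507^2 × 0.493^0 = 1 × 0.257049 × 1.0000 = 0.257049
Relative intensity = 0.257049 / 0.499902 × 100 = 51.4

51.4%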